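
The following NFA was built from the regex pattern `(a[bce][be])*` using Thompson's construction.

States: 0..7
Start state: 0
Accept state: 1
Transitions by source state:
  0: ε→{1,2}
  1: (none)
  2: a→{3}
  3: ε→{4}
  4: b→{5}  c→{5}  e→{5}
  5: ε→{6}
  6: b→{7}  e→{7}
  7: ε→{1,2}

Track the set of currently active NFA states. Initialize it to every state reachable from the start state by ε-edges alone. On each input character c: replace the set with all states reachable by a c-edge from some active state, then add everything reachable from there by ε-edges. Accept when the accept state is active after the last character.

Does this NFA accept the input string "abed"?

S₀ = ε-closure({0}) = {0,1,2}
'a' @ 1: {3,4}
'b' @ 2: {5,6}
'e' @ 3: {1,2,7}  ✓accept
'd' @ 4: {}  — no active states
after full input: {}  (accept=1 not in)

Answer: REJECT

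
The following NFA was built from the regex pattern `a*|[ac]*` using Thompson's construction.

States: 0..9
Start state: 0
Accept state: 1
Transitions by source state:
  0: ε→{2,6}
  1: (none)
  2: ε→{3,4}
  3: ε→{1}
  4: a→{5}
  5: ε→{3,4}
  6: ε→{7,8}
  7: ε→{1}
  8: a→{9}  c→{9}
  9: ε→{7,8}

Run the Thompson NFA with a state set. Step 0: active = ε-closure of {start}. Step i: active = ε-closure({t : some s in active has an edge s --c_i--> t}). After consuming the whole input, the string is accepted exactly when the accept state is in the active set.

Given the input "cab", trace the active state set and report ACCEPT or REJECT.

Answer: REJECT

Steps:
start: ε-closure({0}) = {0,1,2,3,4,6,7,8}
'c' @ 1: {1,7,8,9}  ✓accept
'a' @ 2: {1,7,8,9}  ✓accept
'b' @ 3: {}  — dead — no transitions
end set {} — state 1 not in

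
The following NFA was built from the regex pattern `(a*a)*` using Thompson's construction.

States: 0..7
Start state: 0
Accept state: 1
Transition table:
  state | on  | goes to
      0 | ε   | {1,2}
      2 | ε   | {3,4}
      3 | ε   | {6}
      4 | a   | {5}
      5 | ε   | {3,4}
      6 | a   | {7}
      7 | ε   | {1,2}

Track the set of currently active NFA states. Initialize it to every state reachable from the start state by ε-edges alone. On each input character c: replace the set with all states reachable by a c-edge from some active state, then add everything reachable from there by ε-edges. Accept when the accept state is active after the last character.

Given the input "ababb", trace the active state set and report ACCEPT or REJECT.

Answer: REJECT

Steps:
initial (ε-close {0}): {0,1,2,3,4,6}
'a' @ 1: {1,2,3,4,5,6,7}  ✓accept
'b' @ 2: {}  — no active states
rest 'abb' ignored (set empty)
end set {} — state 1 not in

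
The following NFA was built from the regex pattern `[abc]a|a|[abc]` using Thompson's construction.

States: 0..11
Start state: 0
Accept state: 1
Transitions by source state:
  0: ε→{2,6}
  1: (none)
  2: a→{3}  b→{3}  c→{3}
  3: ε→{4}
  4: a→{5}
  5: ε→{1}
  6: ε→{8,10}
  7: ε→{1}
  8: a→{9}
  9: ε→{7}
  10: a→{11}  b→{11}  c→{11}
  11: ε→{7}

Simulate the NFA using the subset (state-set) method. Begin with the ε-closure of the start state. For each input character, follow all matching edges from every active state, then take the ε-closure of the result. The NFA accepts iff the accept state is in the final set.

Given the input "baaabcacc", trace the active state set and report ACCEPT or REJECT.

Answer: REJECT

Trace:
S₀ = ε-closure({0}) = {0,2,6,8,10}
'b' @ 1: {1,3,4,7,11}  ✓accept
'a' @ 2: {1,5}  ✓accept
'a' @ 3: {}  — state set empty
rest 'abcacc' ignored (set empty)
end set {} — state 1 not in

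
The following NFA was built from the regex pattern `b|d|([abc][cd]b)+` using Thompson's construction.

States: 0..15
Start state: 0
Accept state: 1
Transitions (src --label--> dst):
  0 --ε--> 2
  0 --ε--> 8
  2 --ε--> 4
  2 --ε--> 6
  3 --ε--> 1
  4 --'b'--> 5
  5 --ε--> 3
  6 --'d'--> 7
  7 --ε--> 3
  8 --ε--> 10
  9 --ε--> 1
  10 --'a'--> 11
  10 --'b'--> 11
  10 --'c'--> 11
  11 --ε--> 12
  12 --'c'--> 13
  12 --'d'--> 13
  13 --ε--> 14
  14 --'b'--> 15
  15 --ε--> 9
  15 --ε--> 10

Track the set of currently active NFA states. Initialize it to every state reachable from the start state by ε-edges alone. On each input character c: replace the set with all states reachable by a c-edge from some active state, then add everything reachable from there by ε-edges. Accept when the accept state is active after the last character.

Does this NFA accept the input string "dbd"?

start: ε-closure({0}) = {0,2,4,6,8,10}
'd' @ 1: {1,3,7}  ✓accept
'b' @ 2: {}  — state set empty
rest 'd' ignored (set empty)
final: {}; accept 1 not in set

Answer: REJECT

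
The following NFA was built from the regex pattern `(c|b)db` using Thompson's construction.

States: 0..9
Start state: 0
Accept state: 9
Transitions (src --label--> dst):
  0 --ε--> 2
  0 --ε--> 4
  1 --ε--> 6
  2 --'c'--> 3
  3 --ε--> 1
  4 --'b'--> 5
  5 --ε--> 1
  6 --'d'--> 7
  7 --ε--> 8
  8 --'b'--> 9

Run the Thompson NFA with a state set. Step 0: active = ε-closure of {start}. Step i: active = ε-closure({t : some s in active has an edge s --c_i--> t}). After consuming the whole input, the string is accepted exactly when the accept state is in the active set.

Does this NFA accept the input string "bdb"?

Answer: ACCEPT

Trace:
start: ε-closure({0}) = {0,2,4}
'b' @ 1: {1,5,6}
'd' @ 2: {7,8}
'b' @ 3: {9}  ✓accept
final: {9}; accept 9 in set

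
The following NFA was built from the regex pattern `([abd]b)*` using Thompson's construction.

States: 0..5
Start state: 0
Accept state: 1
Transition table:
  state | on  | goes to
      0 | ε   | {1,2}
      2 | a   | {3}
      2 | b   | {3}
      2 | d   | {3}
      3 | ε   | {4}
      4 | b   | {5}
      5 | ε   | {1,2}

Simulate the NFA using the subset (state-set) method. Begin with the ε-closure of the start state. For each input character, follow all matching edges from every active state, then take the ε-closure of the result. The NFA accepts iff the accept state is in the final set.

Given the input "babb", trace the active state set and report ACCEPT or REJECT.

initial (ε-close {0}): {0,1,2}
'b' @ 1: {3,4}
'a' @ 2: {}  — state set empty
rest 'bb' ignored (set empty)
final: {}; accept 1 not in set

Answer: REJECT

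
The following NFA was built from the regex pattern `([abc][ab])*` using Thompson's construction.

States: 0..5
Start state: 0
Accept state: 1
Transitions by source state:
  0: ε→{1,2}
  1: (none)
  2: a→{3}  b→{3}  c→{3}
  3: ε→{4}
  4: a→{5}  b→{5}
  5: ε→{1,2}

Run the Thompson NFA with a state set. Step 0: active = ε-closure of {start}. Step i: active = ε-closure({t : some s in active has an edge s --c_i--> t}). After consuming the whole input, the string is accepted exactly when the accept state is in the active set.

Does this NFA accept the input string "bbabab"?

Answer: ACCEPT

Steps:
initial (ε-close {0}): {0,1,2}
'b' @ 1: {3,4}
'b' @ 2: {1,2,5}  [accepting]
'a' @ 3: {3,4}
'b' @ 4: {1,2,5}  [accepting]
'a' @ 5: {3,4}
'b' @ 6: {1,2,5}  [accepting]
after full input: {1,2,5}  (accept=1 in)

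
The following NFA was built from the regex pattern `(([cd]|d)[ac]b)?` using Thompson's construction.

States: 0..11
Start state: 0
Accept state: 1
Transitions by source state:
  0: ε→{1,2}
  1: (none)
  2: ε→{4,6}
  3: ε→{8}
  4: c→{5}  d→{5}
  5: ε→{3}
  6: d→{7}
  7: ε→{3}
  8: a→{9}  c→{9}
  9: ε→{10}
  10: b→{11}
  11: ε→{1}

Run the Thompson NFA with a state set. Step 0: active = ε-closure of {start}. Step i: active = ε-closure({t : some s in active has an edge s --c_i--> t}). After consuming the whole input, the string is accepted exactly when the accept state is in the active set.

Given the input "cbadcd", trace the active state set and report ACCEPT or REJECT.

initial (ε-close {0}): {0,1,2,4,6}
'c' @ 1: {3,5,8}
'b' @ 2: {}  — state set empty
rest 'adcd' ignored (set empty)
final: {}; accept 1 not in set

Answer: REJECT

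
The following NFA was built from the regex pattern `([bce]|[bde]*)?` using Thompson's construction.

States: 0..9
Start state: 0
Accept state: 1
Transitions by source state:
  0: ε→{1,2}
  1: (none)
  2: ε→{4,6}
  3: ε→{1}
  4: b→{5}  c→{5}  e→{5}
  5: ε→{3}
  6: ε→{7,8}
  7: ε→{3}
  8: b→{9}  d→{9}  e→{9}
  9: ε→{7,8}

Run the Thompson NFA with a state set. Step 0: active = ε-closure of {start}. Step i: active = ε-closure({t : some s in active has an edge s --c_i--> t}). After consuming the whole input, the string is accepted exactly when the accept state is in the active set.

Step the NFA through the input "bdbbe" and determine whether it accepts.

Answer: ACCEPT

Derivation:
initial (ε-close {0}): {0,1,2,3,4,6,7,8}
'b' @ 1: {1,3,5,7,8,9}  ✓accept
'd' @ 2: {1,3,7,8,9}  ✓accept
'b' @ 3: {1,3,7,8,9}  ✓accept
'b' @ 4: {1,3,7,8,9}  ✓accept
'e' @ 5: {1,3,7,8,9}  ✓accept
after full input: {1,3,7,8,9}  (accept=1 in)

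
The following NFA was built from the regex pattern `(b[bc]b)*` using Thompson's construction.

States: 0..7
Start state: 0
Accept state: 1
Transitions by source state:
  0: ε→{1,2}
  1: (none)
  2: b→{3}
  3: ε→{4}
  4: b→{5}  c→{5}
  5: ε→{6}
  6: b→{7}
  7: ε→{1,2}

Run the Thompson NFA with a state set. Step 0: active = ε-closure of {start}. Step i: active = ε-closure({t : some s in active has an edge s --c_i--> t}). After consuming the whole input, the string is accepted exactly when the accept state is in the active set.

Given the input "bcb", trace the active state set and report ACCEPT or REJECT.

Answer: ACCEPT

Derivation:
S₀ = ε-closure({0}) = {0,1,2}
'b' @ 1: {3,4}
'c' @ 2: {5,6}
'b' @ 3: {1,2,7}  ✓accept
after full input: {1,2,7}  (accept=1 in)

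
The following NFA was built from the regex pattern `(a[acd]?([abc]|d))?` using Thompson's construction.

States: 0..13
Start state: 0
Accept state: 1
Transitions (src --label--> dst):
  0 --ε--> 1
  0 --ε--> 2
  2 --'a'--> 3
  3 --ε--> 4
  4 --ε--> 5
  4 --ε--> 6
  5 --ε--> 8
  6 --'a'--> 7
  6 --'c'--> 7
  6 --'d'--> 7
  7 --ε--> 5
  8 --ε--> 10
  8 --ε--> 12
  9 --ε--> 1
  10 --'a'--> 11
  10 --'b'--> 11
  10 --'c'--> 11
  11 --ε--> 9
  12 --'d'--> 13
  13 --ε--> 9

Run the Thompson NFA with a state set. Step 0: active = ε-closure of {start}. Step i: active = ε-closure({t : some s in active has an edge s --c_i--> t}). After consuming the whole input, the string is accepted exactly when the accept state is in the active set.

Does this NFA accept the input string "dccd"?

Answer: REJECT

Trace:
S₀ = ε-closure({0}) = {0,1,2}
'd' @ 1: {}  — state set empty
rest 'ccd' ignored (set empty)
final: {}; accept 1 not in set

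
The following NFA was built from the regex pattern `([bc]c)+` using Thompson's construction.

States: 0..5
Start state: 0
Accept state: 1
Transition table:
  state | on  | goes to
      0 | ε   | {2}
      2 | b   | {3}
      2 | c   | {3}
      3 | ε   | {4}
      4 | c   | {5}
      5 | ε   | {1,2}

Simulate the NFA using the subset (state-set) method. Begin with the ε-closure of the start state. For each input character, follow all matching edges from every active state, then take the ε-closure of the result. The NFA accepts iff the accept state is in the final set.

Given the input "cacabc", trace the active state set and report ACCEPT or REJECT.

Answer: REJECT

Derivation:
S₀ = ε-closure({0}) = {0,2}
'c' @ 1: {3,4}
'a' @ 2: {}  — no active states
rest 'cabc' ignored (set empty)
final: {}; accept 1 not in set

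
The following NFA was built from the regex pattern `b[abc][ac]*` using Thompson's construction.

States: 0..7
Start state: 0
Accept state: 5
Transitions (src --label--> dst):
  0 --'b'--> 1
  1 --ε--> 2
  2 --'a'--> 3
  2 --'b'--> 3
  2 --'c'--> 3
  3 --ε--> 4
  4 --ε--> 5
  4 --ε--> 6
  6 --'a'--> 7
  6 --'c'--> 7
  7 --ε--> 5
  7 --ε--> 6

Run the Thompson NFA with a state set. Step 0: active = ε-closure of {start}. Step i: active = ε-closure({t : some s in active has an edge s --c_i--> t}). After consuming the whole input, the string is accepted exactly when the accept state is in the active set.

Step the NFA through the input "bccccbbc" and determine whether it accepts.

initial (ε-close {0}): {0}
'b' @ 1: {1,2}
'c' @ 2: {3,4,5,6}  [accepting]
'c' @ 3: {5,6,7}  [accepting]
'c' @ 4: {5,6,7}  [accepting]
'c' @ 5: {5,6,7}  [accepting]
'b' @ 6: {}  — state set empty
rest 'bc' ignored (set empty)
after full input: {}  (accept=5 not in)

Answer: REJECT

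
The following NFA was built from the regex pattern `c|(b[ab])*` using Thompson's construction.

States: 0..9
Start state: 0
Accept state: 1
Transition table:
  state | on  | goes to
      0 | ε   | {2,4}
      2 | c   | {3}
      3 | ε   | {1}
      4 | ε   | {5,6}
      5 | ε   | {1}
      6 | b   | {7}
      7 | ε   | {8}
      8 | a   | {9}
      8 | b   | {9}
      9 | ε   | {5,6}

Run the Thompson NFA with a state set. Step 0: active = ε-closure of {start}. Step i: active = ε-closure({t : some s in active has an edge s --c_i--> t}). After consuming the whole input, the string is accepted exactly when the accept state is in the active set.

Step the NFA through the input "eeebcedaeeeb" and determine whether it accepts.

initial (ε-close {0}): {0,1,2,4,5,6}
'e' @ 1: {}  — no active states
rest 'eebcedaeeeb' ignored (set empty)
final: {}; accept 1 not in set

Answer: REJECT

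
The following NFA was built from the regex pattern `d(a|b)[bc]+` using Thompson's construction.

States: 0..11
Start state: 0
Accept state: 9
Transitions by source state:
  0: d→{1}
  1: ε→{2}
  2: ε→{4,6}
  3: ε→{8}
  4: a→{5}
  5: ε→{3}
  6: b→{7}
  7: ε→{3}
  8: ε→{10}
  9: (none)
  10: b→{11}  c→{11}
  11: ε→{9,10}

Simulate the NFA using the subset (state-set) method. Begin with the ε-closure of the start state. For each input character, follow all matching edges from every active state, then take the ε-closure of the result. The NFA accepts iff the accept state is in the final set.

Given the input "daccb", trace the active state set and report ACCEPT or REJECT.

S₀ = ε-closure({0}) = {0}
'd' @ 1: {1,2,4,6}
'a' @ 2: {3,5,8,10}
'c' @ 3: {9,10,11}  [accepting]
'c' @ 4: {9,10,11}  [accepting]
'b' @ 5: {9,10,11}  [accepting]
after full input: {9,10,11}  (accept=9 in)

Answer: ACCEPT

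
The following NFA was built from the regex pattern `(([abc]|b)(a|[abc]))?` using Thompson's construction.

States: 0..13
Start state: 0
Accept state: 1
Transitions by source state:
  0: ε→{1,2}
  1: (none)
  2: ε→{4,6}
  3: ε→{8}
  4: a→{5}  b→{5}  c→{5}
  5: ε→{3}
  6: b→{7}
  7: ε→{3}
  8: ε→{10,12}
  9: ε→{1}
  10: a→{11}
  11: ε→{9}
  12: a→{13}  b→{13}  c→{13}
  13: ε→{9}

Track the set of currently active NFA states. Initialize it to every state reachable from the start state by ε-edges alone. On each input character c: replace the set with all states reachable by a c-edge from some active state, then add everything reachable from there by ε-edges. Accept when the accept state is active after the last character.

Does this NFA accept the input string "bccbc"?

initial (ε-close {0}): {0,1,2,4,6}
'b' @ 1: {3,5,7,8,10,12}
'c' @ 2: {1,9,13}  (accept∈set)
'c' @ 3: {}  — state set empty
rest 'bc' ignored (set empty)
after full input: {}  (accept=1 not in)

Answer: REJECT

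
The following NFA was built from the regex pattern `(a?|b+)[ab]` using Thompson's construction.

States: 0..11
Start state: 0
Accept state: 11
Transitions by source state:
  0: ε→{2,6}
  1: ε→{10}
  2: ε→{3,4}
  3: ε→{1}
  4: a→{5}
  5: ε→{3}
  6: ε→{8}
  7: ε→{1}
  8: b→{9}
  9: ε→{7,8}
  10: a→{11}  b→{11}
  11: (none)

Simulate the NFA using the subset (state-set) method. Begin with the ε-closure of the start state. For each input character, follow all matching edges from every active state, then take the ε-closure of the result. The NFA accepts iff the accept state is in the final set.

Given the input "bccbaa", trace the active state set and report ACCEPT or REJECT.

Answer: REJECT

Derivation:
S₀ = ε-closure({0}) = {0,1,2,3,4,6,8,10}
'b' @ 1: {1,7,8,9,10,11}  (accept∈set)
'c' @ 2: {}  — state set empty
rest 'cbaa' ignored (set empty)
final: {}; accept 11 not in set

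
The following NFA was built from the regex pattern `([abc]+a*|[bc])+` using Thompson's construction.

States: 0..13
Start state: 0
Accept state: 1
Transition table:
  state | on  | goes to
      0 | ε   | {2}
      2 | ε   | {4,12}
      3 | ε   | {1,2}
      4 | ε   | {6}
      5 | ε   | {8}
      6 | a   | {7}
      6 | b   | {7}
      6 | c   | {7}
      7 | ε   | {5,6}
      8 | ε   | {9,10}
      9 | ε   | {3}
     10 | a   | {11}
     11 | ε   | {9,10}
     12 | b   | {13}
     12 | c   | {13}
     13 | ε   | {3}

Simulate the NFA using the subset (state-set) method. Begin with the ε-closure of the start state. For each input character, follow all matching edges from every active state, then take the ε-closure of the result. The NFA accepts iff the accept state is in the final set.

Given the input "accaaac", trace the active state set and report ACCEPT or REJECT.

S₀ = ε-closure({0}) = {0,2,4,6,12}
'a' @ 1: {1,2,3,4,5,6,7,8,9,10,12}  [accepting]
'c' @ 2: {1,2,3,4,5,6,7,8,9,10,12,13}  [accepting]
'c' @ 3: {1,2,3,4,5,6,7,8,9,10,12,13}  [accepting]
'a' @ 4: {1,2,3,4,5,6,7,8,9,10,11,12}  [accepting]
'a' @ 5: {1,2,3,4,5,6,7,8,9,10,11,12}  [accepting]
'a' @ 6: {1,2,3,4,5,6,7,8,9,10,11,12}  [accepting]
'c' @ 7: {1,2,3,4,5,6,7,8,9,10,12,13}  [accepting]
final: {1,2,3,4,5,6,7,8,9,10,12,13}; accept 1 in set

Answer: ACCEPT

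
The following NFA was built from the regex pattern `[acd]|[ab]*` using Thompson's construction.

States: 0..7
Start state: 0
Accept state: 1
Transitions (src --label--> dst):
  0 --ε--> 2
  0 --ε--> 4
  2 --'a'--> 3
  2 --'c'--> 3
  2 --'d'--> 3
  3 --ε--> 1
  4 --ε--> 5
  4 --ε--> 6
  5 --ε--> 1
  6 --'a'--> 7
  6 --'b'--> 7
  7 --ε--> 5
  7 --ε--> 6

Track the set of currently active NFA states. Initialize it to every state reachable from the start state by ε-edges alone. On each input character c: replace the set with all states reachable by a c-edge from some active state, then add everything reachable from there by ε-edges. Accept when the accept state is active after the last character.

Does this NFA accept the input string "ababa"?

Answer: ACCEPT

Steps:
start: ε-closure({0}) = {0,1,2,4,5,6}
'a' @ 1: {1,3,5,6,7}  ✓accept
'b' @ 2: {1,5,6,7}  ✓accept
'a' @ 3: {1,5,6,7}  ✓accept
'b' @ 4: {1,5,6,7}  ✓accept
'a' @ 5: {1,5,6,7}  ✓accept
after full input: {1,5,6,7}  (accept=1 in)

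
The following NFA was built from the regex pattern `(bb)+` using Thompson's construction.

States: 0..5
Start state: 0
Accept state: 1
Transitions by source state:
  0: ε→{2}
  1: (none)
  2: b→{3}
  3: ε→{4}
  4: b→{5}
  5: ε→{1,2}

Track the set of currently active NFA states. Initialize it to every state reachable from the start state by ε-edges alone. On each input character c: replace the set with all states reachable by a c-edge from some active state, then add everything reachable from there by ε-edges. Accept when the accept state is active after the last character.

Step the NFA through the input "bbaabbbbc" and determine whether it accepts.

initial (ε-close {0}): {0,2}
'b' @ 1: {3,4}
'b' @ 2: {1,2,5}  (accept∈set)
'a' @ 3: {}  — dead — no transitions
rest 'abbbbc' ignored (set empty)
end set {} — state 1 not in

Answer: REJECT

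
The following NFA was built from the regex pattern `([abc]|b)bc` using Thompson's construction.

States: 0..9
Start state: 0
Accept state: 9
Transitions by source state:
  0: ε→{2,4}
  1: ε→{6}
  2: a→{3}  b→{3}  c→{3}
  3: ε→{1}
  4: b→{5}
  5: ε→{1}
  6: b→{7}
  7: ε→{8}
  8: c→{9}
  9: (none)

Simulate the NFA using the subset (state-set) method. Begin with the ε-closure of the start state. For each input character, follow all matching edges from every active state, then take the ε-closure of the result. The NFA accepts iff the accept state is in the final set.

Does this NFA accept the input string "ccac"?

Answer: REJECT

Steps:
start: ε-closure({0}) = {0,2,4}
'c' @ 1: {1,3,6}
'c' @ 2: {}  — no active states
rest 'ac' ignored (set empty)
after full input: {}  (accept=9 not in)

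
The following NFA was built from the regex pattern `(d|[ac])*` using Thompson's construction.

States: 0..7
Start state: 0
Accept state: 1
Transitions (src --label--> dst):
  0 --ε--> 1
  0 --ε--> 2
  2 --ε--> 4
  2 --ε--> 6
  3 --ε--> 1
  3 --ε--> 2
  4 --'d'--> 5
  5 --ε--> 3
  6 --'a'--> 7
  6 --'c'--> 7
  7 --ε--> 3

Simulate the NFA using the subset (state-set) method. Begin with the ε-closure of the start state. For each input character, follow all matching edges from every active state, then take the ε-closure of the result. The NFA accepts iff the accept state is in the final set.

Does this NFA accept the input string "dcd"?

S₀ = ε-closure({0}) = {0,1,2,4,6}
'd' @ 1: {1,2,3,4,5,6}  [accepting]
'c' @ 2: {1,2,3,4,6,7}  [accepting]
'd' @ 3: {1,2,3,4,5,6}  [accepting]
after full input: {1,2,3,4,5,6}  (accept=1 in)

Answer: ACCEPT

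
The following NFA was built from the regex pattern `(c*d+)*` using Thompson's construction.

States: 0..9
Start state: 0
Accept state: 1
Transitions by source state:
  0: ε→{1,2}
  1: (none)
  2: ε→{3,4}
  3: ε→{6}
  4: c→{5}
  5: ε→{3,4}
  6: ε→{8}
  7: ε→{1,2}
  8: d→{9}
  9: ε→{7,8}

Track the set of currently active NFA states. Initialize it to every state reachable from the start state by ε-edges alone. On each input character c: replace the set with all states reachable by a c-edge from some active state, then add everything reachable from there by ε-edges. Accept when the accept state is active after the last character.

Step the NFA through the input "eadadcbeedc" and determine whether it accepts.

start: ε-closure({0}) = {0,1,2,3,4,6,8}
'e' @ 1: {}  — dead — no transitions
rest 'adadcbeedc' ignored (set empty)
after full input: {}  (accept=1 not in)

Answer: REJECT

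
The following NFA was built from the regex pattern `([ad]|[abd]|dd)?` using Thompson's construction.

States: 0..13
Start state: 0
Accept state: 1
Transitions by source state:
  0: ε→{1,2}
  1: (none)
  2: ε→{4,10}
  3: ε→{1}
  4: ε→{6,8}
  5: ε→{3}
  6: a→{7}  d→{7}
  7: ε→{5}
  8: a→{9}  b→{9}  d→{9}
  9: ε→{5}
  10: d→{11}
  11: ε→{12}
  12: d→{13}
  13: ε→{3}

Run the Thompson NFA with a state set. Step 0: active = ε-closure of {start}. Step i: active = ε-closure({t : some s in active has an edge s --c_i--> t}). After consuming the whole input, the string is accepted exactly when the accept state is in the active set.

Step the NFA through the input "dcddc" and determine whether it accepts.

S₀ = ε-closure({0}) = {0,1,2,4,6,8,10}
'd' @ 1: {1,3,5,7,9,11,12}  (accept∈set)
'c' @ 2: {}  — state set empty
rest 'ddc' ignored (set empty)
final: {}; accept 1 not in set

Answer: REJECT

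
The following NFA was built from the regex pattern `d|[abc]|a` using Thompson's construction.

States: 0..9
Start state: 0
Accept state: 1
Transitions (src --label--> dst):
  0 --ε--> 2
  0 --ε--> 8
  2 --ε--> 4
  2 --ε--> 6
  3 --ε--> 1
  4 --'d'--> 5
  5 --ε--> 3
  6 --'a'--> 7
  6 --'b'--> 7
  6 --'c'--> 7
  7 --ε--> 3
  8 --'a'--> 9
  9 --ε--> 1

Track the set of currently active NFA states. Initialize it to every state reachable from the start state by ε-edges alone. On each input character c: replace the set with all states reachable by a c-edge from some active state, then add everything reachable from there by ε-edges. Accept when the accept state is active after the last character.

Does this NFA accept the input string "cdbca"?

initial (ε-close {0}): {0,2,4,6,8}
'c' @ 1: {1,3,7}  (accept∈set)
'd' @ 2: {}  — dead — no transitions
rest 'bca' ignored (set empty)
end set {} — state 1 not in

Answer: REJECT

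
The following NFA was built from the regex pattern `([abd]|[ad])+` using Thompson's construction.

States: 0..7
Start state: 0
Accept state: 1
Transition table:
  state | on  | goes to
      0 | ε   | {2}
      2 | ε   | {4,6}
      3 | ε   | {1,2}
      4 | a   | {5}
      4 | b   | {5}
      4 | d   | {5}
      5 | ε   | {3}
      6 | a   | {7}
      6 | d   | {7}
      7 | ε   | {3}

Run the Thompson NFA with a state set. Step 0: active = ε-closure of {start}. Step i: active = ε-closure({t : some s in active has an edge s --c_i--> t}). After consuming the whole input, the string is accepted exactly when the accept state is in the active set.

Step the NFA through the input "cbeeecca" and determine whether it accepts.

start: ε-closure({0}) = {0,2,4,6}
'c' @ 1: {}  — no active states
rest 'beeecca' ignored (set empty)
end set {} — state 1 not in

Answer: REJECT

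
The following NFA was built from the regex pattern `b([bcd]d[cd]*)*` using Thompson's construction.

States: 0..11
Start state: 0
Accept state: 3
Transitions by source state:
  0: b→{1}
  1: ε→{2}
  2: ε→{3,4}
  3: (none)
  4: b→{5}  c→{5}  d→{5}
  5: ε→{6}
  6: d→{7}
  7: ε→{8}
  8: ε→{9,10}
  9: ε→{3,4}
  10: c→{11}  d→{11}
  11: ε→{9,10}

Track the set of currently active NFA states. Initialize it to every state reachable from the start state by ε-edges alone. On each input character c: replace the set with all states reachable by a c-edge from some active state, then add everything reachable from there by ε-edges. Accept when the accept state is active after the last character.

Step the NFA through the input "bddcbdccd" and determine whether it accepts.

start: ε-closure({0}) = {0}
'b' @ 1: {1,2,3,4}  ✓accept
'd' @ 2: {5,6}
'd' @ 3: {3,4,7,8,9,10}  ✓accept
'c' @ 4: {3,4,5,6,9,10,11}  ✓accept
'b' @ 5: {5,6}
'd' @ 6: {3,4,7,8,9,10}  ✓accept
'c' @ 7: {3,4,5,6,9,10,11}  ✓accept
'c' @ 8: {3,4,5,6,9,10,11}  ✓accept
'd' @ 9: {3,4,5,6,7,8,9,10,11}  ✓accept
end set {3,4,5,6,7,8,9,10,11} — state 3 in

Answer: ACCEPT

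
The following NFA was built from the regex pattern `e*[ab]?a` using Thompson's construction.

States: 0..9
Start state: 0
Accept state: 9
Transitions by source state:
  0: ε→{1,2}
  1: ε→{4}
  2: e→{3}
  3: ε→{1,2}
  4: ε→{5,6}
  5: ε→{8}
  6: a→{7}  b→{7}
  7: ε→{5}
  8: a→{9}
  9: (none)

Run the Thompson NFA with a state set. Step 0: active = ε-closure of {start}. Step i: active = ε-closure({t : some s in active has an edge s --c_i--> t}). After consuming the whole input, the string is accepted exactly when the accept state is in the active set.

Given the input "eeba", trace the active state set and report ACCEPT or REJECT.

initial (ε-close {0}): {0,1,2,4,5,6,8}
'e' @ 1: {1,2,3,4,5,6,8}
'e' @ 2: {1,2,3,4,5,6,8}
'b' @ 3: {5,7,8}
'a' @ 4: {9}  [accepting]
final: {9}; accept 9 in set

Answer: ACCEPT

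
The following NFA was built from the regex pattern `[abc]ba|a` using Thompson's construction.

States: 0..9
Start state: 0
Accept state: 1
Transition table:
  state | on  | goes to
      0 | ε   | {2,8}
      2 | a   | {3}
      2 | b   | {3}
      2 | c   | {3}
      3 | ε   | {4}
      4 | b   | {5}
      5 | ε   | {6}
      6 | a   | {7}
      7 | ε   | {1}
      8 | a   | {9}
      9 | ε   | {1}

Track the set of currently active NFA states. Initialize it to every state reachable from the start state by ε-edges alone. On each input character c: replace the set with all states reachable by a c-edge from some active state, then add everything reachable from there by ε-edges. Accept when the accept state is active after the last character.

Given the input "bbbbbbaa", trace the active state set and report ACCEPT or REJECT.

Answer: REJECT

Derivation:
start: ε-closure({0}) = {0,2,8}
'b' @ 1: {3,4}
'b' @ 2: {5,6}
'b' @ 3: {}  — dead — no transitions
rest 'bbbaa' ignored (set empty)
end set {} — state 1 not in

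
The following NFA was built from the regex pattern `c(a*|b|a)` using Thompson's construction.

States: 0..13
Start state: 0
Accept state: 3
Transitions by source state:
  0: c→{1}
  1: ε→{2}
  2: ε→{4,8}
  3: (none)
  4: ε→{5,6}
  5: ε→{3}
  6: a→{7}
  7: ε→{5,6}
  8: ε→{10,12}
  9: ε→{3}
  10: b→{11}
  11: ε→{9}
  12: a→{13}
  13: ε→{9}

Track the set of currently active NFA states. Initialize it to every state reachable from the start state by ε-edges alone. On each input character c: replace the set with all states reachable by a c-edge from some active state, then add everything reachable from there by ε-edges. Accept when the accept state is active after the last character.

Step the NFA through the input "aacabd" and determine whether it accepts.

initial (ε-close {0}): {0}
'a' @ 1: {}  — no active states
rest 'acabd' ignored (set empty)
end set {} — state 3 not in

Answer: REJECT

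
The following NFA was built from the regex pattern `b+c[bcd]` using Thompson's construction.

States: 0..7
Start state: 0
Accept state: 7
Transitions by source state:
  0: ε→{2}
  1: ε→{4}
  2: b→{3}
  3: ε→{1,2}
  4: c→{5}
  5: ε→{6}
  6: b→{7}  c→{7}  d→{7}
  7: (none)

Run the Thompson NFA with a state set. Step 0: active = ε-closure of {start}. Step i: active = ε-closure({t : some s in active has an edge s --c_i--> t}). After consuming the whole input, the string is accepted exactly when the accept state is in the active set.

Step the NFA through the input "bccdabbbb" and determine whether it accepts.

Answer: REJECT

Derivation:
initial (ε-close {0}): {0,2}
'b' @ 1: {1,2,3,4}
'c' @ 2: {5,6}
'c' @ 3: {7}  ✓accept
'd' @ 4: {}  — dead — no transitions
rest 'abbbb' ignored (set empty)
after full input: {}  (accept=7 not in)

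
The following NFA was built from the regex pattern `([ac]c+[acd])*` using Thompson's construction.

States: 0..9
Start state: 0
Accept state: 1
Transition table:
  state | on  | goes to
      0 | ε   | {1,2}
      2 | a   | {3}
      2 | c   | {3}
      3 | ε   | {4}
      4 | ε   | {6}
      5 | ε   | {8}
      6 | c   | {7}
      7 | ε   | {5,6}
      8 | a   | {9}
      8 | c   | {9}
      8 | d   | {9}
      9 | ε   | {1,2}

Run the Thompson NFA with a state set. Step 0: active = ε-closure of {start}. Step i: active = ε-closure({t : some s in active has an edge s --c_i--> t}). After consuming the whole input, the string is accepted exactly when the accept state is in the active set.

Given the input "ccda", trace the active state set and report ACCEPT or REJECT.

Answer: REJECT

Derivation:
initial (ε-close {0}): {0,1,2}
'c' @ 1: {3,4,6}
'c' @ 2: {5,6,7,8}
'd' @ 3: {1,2,9}  (accept∈set)
'a' @ 4: {3,4,6}
end set {3,4,6} — state 1 not in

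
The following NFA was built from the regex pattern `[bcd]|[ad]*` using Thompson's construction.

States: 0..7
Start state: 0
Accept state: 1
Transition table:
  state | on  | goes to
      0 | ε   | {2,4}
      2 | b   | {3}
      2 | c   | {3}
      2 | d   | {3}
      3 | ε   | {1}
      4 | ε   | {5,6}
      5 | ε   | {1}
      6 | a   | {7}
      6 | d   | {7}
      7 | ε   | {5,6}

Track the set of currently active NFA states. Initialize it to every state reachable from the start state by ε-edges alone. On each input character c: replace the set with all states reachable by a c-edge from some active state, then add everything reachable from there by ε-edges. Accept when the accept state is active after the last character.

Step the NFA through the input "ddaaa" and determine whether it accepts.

S₀ = ε-closure({0}) = {0,1,2,4,5,6}
'd' @ 1: {1,3,5,6,7}  ✓accept
'd' @ 2: {1,5,6,7}  ✓accept
'a' @ 3: {1,5,6,7}  ✓accept
'a' @ 4: {1,5,6,7}  ✓accept
'a' @ 5: {1,5,6,7}  ✓accept
after full input: {1,5,6,7}  (accept=1 in)

Answer: ACCEPT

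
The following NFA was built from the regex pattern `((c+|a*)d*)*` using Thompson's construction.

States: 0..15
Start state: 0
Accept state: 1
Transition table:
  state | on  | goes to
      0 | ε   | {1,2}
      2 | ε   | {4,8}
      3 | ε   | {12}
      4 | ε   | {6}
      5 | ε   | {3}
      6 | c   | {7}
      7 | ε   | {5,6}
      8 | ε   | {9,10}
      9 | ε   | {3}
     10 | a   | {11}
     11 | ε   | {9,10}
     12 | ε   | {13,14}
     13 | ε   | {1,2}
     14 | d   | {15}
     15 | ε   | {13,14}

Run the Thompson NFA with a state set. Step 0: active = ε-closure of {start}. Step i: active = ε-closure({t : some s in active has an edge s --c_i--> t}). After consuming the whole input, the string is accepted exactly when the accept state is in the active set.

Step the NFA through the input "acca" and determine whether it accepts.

Answer: ACCEPT

Trace:
S₀ = ε-closure({0}) = {0,1,2,3,4,6,8,9,10,12,13,14}
'a' @ 1: {1,2,3,4,6,8,9,10,11,12,13,14}  ✓accept
'c' @ 2: {1,2,3,4,5,6,7,8,9,10,12,13,14}  ✓accept
'c' @ 3: {1,2,3,4,5,6,7,8,9,10,12,13,14}  ✓accept
'a' @ 4: {1,2,3,4,6,8,9,10,11,12,13,14}  ✓accept
after full input: {1,2,3,4,6,8,9,10,11,12,13,14}  (accept=1 in)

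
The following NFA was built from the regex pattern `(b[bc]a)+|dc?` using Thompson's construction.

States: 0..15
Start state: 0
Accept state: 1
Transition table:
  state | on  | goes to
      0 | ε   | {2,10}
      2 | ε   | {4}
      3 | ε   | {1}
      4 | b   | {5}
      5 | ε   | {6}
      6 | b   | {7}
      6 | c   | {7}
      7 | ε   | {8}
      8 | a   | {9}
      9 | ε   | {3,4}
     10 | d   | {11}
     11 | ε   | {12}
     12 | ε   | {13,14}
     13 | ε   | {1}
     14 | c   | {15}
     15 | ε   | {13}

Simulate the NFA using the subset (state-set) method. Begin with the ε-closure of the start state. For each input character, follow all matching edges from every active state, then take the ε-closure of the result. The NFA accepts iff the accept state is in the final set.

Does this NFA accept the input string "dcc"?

S₀ = ε-closure({0}) = {0,2,4,10}
'd' @ 1: {1,11,12,13,14}  (accept∈set)
'c' @ 2: {1,13,15}  (accept∈set)
'c' @ 3: {}  — no active states
after full input: {}  (accept=1 not in)

Answer: REJECT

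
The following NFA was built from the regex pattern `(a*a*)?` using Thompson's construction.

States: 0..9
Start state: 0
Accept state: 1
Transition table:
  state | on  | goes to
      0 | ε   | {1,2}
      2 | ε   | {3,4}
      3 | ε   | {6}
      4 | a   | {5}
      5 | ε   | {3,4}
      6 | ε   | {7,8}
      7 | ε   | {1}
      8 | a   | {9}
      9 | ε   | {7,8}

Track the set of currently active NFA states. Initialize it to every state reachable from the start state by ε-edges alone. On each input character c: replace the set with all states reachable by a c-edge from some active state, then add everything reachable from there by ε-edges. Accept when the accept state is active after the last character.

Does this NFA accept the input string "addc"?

initial (ε-close {0}): {0,1,2,3,4,6,7,8}
'a' @ 1: {1,3,4,5,6,7,8,9}  [accepting]
'd' @ 2: {}  — dead — no transitions
rest 'dc' ignored (set empty)
after full input: {}  (accept=1 not in)

Answer: REJECT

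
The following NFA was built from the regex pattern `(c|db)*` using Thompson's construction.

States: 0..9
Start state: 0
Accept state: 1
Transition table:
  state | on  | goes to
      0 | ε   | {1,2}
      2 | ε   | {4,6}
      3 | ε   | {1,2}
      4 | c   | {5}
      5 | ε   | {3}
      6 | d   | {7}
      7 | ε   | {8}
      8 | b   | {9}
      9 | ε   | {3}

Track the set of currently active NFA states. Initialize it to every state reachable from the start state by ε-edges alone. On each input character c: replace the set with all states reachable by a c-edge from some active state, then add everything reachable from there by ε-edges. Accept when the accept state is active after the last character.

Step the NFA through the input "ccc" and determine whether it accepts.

Answer: ACCEPT

Steps:
initial (ε-close {0}): {0,1,2,4,6}
'c' @ 1: {1,2,3,4,5,6}  ✓accept
'c' @ 2: {1,2,3,4,5,6}  ✓accept
'c' @ 3: {1,2,3,4,5,6}  ✓accept
final: {1,2,3,4,5,6}; accept 1 in set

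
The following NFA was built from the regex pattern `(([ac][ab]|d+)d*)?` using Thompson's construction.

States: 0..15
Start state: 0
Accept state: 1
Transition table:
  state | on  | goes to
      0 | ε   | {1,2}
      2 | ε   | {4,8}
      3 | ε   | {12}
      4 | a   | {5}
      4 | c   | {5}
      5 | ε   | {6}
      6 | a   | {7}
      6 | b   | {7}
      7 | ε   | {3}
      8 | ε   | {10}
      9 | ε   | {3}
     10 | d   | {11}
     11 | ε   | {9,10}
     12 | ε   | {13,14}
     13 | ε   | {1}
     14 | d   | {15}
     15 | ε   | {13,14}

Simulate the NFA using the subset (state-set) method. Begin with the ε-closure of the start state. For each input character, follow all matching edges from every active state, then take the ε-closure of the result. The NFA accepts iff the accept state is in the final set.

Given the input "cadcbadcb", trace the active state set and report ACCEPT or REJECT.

S₀ = ε-closure({0}) = {0,1,2,4,8,10}
'c' @ 1: {5,6}
'a' @ 2: {1,3,7,12,13,14}  ✓accept
'd' @ 3: {1,13,14,15}  ✓accept
'c' @ 4: {}  — state set empty
rest 'badcb' ignored (set empty)
end set {} — state 1 not in

Answer: REJECT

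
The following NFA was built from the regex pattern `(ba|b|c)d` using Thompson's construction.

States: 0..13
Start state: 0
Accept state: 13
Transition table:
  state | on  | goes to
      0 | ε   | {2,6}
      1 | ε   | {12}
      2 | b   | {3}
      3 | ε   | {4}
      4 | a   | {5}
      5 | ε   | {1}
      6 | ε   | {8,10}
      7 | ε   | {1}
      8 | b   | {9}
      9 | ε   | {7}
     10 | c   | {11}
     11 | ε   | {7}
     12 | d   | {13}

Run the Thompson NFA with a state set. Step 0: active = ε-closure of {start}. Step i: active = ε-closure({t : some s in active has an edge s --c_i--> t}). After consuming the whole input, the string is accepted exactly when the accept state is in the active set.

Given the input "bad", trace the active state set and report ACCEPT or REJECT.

Answer: ACCEPT

Derivation:
start: ε-closure({0}) = {0,2,6,8,10}
'b' @ 1: {1,3,4,7,9,12}
'a' @ 2: {1,5,12}
'd' @ 3: {13}  ✓accept
end set {13} — state 13 in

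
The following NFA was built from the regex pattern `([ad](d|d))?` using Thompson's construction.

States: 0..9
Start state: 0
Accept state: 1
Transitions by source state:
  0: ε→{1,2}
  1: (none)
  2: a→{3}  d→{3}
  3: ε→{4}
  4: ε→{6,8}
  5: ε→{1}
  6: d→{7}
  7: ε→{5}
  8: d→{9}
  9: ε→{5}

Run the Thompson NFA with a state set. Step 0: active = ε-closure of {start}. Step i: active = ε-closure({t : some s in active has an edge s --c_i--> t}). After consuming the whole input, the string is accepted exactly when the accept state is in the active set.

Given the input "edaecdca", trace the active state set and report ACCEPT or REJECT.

Answer: REJECT

Derivation:
initial (ε-close {0}): {0,1,2}
'e' @ 1: {}  — state set empty
rest 'daecdca' ignored (set empty)
after full input: {}  (accept=1 not in)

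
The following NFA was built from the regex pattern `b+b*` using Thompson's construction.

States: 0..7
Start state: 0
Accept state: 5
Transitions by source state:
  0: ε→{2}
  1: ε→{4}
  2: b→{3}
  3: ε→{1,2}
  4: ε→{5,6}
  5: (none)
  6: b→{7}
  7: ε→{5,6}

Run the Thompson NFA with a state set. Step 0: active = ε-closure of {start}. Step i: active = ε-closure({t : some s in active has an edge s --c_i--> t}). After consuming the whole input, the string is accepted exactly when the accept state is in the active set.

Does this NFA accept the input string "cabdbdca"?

S₀ = ε-closure({0}) = {0,2}
'c' @ 1: {}  — state set empty
rest 'abdbdca' ignored (set empty)
final: {}; accept 5 not in set

Answer: REJECT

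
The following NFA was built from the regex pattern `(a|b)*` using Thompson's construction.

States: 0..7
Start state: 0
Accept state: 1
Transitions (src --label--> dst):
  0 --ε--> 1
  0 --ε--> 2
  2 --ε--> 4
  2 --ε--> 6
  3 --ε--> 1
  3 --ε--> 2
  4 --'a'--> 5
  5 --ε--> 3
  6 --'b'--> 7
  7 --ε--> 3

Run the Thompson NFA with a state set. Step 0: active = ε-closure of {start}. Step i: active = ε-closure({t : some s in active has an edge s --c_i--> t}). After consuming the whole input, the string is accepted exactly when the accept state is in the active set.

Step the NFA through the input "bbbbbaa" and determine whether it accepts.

Answer: ACCEPT

Derivation:
start: ε-closure({0}) = {0,1,2,4,6}
'b' @ 1: {1,2,3,4,6,7}  ✓accept
'b' @ 2: {1,2,3,4,6,7}  ✓accept
'b' @ 3: {1,2,3,4,6,7}  ✓accept
'b' @ 4: {1,2,3,4,6,7}  ✓accept
'b' @ 5: {1,2,3,4,6,7}  ✓accept
'a' @ 6: {1,2,3,4,5,6}  ✓accept
'a' @ 7: {1,2,3,4,5,6}  ✓accept
after full input: {1,2,3,4,5,6}  (accept=1 in)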